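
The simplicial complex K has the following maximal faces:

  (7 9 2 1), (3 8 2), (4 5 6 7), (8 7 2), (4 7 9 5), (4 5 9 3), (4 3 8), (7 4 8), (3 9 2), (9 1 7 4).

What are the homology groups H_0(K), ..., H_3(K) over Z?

Order the vertices as 1 < 2 < 3 < 4 < 5 < 6 < 7 < 8 < 9. Listing each simplex with vertices in this order, K has dimension 3 with simplices:

  0-simplices (9): [1], [2], [3], [4], [5], [6], [7], [8], [9]
  1-simplices (23): [1,2], [1,4], [1,7], [1,9], [2,3], [2,7], [2,8], [2,9], [3,4], [3,5], [3,8], [3,9], [4,5], [4,6], [4,7], [4,8], [4,9], [5,6], [5,7], [5,9], [6,7], [7,8], [7,9]
  2-simplices (21): (21 of them)
  3-simplices (5): [1,2,7,9], [1,4,7,9], [3,4,5,9], [4,5,6,7], [4,5,7,9]

Hence C_0 ≅ Z^9, C_1 ≅ Z^23, C_2 ≅ Z^21, C_3 ≅ Z^5.

∂_1: C_1 → C_0 sends each edge [p,q] (with p < q) to q − p.
The resulting 9×23 matrix has rank 8, and its Smith normal form has invariant factors (1,1,1,1,1,1,1,1).

∂_2: C_2 → C_1 acts by ∂[p,q,r] = [q,r] − [p,r] + [p,q]. For instance
  ∂[3,4,9] = [4,9] − [3,9] + [3,4],
  ∂[4,5,7] = [5,7] − [4,7] + [4,5].
This gives a 23×21 integer matrix of rank 15; reducing to Smith normal form yields diagonal entries (1,1,1,1,1,1,1,1,1,1,1,1,1,1,1).

∂_3: C_3 → C_2 sends each 3-simplex σ to the alternating sum Σ_i (−1)^i (σ with its i-th vertex removed). For instance
  ∂[4,5,6,7] = [5,6,7] − [4,6,7] + [4,5,7] − [4,5,6],
  ∂[1,2,7,9] = [2,7,9] − [1,7,9] + [1,2,9] − [1,2,7].
The resulting 21×5 matrix has rank 5, and its Smith normal form has invariant factors (1,1,1,1,1).

Computing H_k = (kernel of ∂_k) / (image of ∂_{k+1}):

  H_0: rank C_0 − rank ∂_1 = 9 − 8 = 1, and the invariant factors of ∂_1 are all 1, so H_0 ≅ Z.
  H_1: rank ker ∂_1 − rank ∂_2 = (23 − 8) − 15 = 0, and the invariant factors of ∂_2 are all 1, so H_1 ≅ 0.
  H_2: rank ker ∂_2 − rank ∂_3 = (21 − 15) − 5 = 1, and the invariant factors of ∂_3 are all 1, so H_2 ≅ Z.
  H_3: rank ker ∂_3 − rank ∂_4 = (5 − 5) − 0 = 0, and there is no ∂_4, so H_3 ≅ 0.

H_0 = Z,  H_1 = 0,  H_2 = Z,  H_3 = 0.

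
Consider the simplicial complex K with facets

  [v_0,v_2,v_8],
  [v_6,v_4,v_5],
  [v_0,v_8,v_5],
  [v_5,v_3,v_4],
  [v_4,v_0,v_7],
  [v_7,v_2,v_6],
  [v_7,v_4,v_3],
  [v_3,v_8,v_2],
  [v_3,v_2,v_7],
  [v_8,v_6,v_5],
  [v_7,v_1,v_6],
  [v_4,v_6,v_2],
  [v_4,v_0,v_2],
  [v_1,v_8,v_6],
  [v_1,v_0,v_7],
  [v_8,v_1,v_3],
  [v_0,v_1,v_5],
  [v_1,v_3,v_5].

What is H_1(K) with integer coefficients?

H_1 ≅ Z ⊕ Z/2Z.

We work with the vertex ordering v_0 < v_1 < v_2 < v_3 < v_4 < v_5 < v_6 < v_7 < v_8. The simplices of K, each written with vertices in increasing order, are:

  0-simplices (9): [v_0], [v_1], [v_2], [v_3], [v_4], [v_5], [v_6], [v_7], [v_8]
  1-simplices (27): (27 of them)
  2-simplices (18): (18 of them)

giving chain groups C_0 ≅ Z^9, C_1 ≅ Z^27, C_2 ≅ Z^18.

∂_1: C_1 → C_0 sends each edge [p,q] (with p < q) to q − p. For instance
  ∂[v_0,v_2] = [v_2] − [v_0].
The 9×27 boundary matrix has rank 8 and Smith normal form diag(1,1,1,1,1,1,1,1).

The boundary map ∂_2: C_2 → C_1 maps a triangle to the signed sum of its edges. For instance
  ∂[v_2,v_4,v_6] = [v_4,v_6] − [v_2,v_6] + [v_2,v_4],
  ∂[v_3,v_4,v_7] = [v_4,v_7] − [v_3,v_7] + [v_3,v_4].
The 27×18 boundary matrix has rank 18 and Smith normal form diag(1,1,1,1,1,1,1,1,1,1,1,1,1,1,1,1,1,2).

Computing H_k = (kernel of ∂_k) / (image of ∂_{k+1}):

  H_1: rank ker ∂_1 − rank ∂_2 = (27 − 8) − 18 = 1, and ∂_2 has invariant factor 2 > 1, so H_1 = Z ⊕ Z/2Z.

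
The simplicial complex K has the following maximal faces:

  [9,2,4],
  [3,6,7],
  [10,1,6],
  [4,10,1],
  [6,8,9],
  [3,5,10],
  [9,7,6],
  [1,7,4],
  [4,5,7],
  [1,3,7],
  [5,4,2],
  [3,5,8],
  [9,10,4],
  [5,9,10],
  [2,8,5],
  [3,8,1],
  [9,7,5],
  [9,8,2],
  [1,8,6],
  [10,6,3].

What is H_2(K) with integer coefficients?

H_2 = 0.

Take the total order 1 < 2 < 3 < 4 < 5 < 6 < 7 < 8 < 9 < 10 on the vertex set. Then K (dimension 2) consists of the simplices:

  0-simplices (10): [1], [2], [3], [4], [5], [6], [7], [8], [9], [10]
  1-simplices (30): (30 of them)
  2-simplices (20): (20 of them)

giving chain groups C_0 ≅ Z^10, C_1 ≅ Z^30, C_2 ≅ Z^20.

Boundary ∂_1: C_1 → C_0 is given by ∂[p,q] = [q] − [p]. For instance
  ∂[9,10] = [10] − [9].
The 10×30 boundary matrix has rank 9 and Smith normal form diag(1,1,1,1,1,1,1,1,1).

The boundary map ∂_2: C_2 → C_1 acts by ∂[p,q,r] = [q,r] − [p,r] + [p,q]. For instance
  ∂[1,6,8] = [6,8] − [1,8] + [1,6],
  ∂[3,5,10] = [5,10] − [3,10] + [3,5].
This gives a 30×20 integer matrix of rank 20; reducing to Smith normal form yields diagonal entries (1,1,1,1,1,1,1,1,1,1,1,1,1,1,1,1,1,1,1,2).

From H_k ≅ ker(∂_k) / im(∂_{k+1}) we obtain:

  H_2: rank ker ∂_2 − rank ∂_3 = (20 − 20) − 0 = 0, and there is no ∂_3, so H_2 ≅ 0.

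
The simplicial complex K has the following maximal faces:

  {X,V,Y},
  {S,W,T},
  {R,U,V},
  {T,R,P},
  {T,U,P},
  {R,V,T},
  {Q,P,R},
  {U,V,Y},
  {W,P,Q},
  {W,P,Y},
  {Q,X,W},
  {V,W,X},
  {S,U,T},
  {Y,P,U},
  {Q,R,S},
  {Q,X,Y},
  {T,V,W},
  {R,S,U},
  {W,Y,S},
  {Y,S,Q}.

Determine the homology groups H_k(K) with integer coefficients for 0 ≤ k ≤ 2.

Order the vertices as P < Q < R < S < T < U < V < W < X < Y. Listing each simplex with vertices in this order, K has dimension 2 with simplices:

  0-simplices (10): P, Q, R, S, T, U, V, W, X, Y
  1-simplices (30): PQ, PR, PT, PU, PW, PY, QR, QS, QW, QX, QY, RS, RT, RU, RV, ST, SU, SW, SY, TU, TV, TW, UV, UY, VW, VX, VY, WX, WY, XY
  2-simplices (20): PQR, PQW, PRT, PTU, PUY, PWY, QRS, QSY, QWX, QXY, RSU, RTV, RUV, STU, STW, SWY, TVW, UVY, VWX, VXY

so the chain groups are C_0 ≅ Z^10, C_1 ≅ Z^30, C_2 ≅ Z^20.

∂_1: C_1 → C_0 is given by ∂[p,q] = [q] − [p]. For instance
  ∂SW = W − S.
As a 10×30 matrix over Z this has rank 9, with invariant factors (1,1,1,1,1,1,1,1,1).

The boundary map ∂_2: C_2 → C_1 maps a triangle to the signed sum of its edges. For instance
  ∂STU = TU − SU + ST,
  ∂RTV = TV − RV + RT.
This gives a 30×20 integer matrix of rank 20; reducing to Smith normal form yields diagonal entries (1,1,1,1,1,1,1,1,1,1,1,1,1,1,1,1,1,1,1,2).

Reading off H_k = ker ∂_k / im ∂_{k+1}:

  H_0: rank C_0 − rank ∂_1 = 10 − 9 = 1, and the invariant factors of ∂_1 are all 1, so H_0 = Z.
  H_1: rank ker ∂_1 − rank ∂_2 = (30 − 9) − 20 = 1, and ∂_2 has invariant factor 2 > 1, so H_1 = Z ⊕ Z/2.
  H_2: rank ker ∂_2 − rank ∂_3 = (20 − 20) − 0 = 0, and there is no ∂_3, so H_2 = 0.

As a check, the Euler characteristic is 10 − 30 + 20 = 0, which agrees with 1 − 1 + 0 = 0.

H_0 ≅ Z,  H_1 ≅ Z ⊕ Z/2,  H_2 = 0.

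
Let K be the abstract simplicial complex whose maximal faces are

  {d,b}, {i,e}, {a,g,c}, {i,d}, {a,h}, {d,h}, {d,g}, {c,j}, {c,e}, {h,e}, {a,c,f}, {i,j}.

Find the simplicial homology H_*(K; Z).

H_0 = Z,  H_1 = Z^4,  H_2 = 0.

Fix the vertex order a < b < c < d < e < f < g < h < i < j and write every simplex with vertices in increasing order. Then dim K = 2 and the simplices of K are:

  0-simplices (10): a, b, c, d, e, f, g, h, i, j
  1-simplices (15): ac, af, ag, ah, bd, ce, cf, cg, cj, dg, dh, di, eh, ei, ij
  2-simplices (2): acf, acg

Hence C_0 ≅ Z^10, C_1 ≅ Z^15, C_2 ≅ Z^2.

Boundary ∂_1: C_1 → C_0 is given by ∂[p,q] = [q] − [p].
The resulting 10×15 matrix has rank 9, and its Smith normal form has invariant factors (1,1,1,1,1,1,1,1,1).

∂_2: C_2 → C_1 acts by ∂[p,q,r] = [q,r] − [p,r] + [p,q]. For instance
  ∂acf = cf − af + ac,
  ∂acg = cg − ag + ac.
The 15×2 boundary matrix has rank 2 and Smith normal form diag(1,1).

Reading off H_k = ker ∂_k / im ∂_{k+1}:

  H_0: rank C_0 − rank ∂_1 = 10 − 9 = 1, and the invariant factors of ∂_1 are all 1, so H_0 ≅ Z.
  H_1: rank ker ∂_1 − rank ∂_2 = (15 − 9) − 2 = 4, and the invariant factors of ∂_2 are all 1, so H_1 ≅ Z^4.
  H_2: rank ker ∂_2 − rank ∂_3 = (2 − 2) − 0 = 0, and there is no ∂_3, so H_2 ≅ 0.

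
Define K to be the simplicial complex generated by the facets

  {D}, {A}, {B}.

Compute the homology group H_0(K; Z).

H_0 = Z^3.

K has 3 vertices.
rank ∂_0 = 0, rank ∂_1 = 0 ⇒ b_0 = 3 − 0 − 0 = 3. So H_0 ≅ Z^3.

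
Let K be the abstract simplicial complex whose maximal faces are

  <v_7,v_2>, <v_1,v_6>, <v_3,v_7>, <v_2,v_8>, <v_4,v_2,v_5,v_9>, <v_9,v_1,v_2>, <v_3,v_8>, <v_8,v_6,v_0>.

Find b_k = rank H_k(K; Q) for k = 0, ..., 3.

b_0 = 1, b_1 = 2, b_2 = 0, b_3 = 0.

Fix the vertex order v_0 < v_1 < v_2 < v_3 < v_4 < v_5 < v_6 < v_7 < v_8 < v_9 and write every simplex with vertices in increasing order. Then dim K = 3 and the simplices of K are:

  0-simplices (10): [v_0], [v_1], [v_2], [v_3], [v_4], [v_5], [v_6], [v_7], [v_8], [v_9]
  1-simplices (16): (16 of them)
  2-simplices (6): [v_0,v_6,v_8], [v_1,v_2,v_9], [v_2,v_4,v_5], [v_2,v_4,v_9], [v_2,v_5,v_9], [v_4,v_5,v_9]
  3-simplices (1): [v_2,v_4,v_5,v_9]

giving chain groups C_0 ≅ Z^10, C_1 ≅ Z^16, C_2 ≅ Z^6, C_3 ≅ Z^1.

∂_1: C_1 → C_0 maps an edge to its endpoints' difference, ∂[p,q] = q − p.
As a 10×16 matrix over Z this has rank 9, with invariant factors (1,1,1,1,1,1,1,1,1).

The boundary map ∂_2: C_2 → C_1 sends each 2-simplex [p,q,r] to [q,r] − [p,r] + [p,q]. For instance
  ∂[v_0,v_6,v_8] = [v_6,v_8] − [v_0,v_8] + [v_0,v_6],
  ∂[v_2,v_5,v_9] = [v_5,v_9] − [v_2,v_9] + [v_2,v_5].
The resulting 16×6 matrix has rank 5, and its Smith normal form has invariant factors (1,1,1,1,1).

The boundary map ∂_3: C_3 → C_2 sends each 3-simplex σ to the alternating sum Σ_i (−1)^i (σ with its i-th vertex removed). For instance
  ∂[v_2,v_4,v_5,v_9] = [v_4,v_5,v_9] − [v_2,v_5,v_9] + [v_2,v_4,v_9] − [v_2,v_4,v_5].
This gives a 6×1 integer matrix of rank 1; reducing to Smith normal form yields diagonal entries (1).

Now H_k = ker ∂_k / im ∂_{k+1}, so:

  H_0: rank C_0 − rank ∂_1 = 10 − 9 = 1, and the invariant factors of ∂_1 are all 1, so H_0 ≅ Z.
  H_1: rank ker ∂_1 − rank ∂_2 = (16 − 9) − 5 = 2, and the invariant factors of ∂_2 are all 1, so H_1 ≅ Z^2.
  H_2: rank ker ∂_2 − rank ∂_3 = (6 − 5) − 1 = 0, and the invariant factors of ∂_3 are all 1, so H_2 ≅ 0.
  H_3: rank ker ∂_3 − rank ∂_4 = (1 − 1) − 0 = 0, and there is no ∂_4, so H_3 ≅ 0.

As a check, the Euler characteristic is 10 − 16 + 6 − 1 = -1, which agrees with 1 − 2 + 0 − 0 = -1.

Hence the Betti numbers are b_0 = 1, b_1 = 2, b_2 = 0, b_3 = 0.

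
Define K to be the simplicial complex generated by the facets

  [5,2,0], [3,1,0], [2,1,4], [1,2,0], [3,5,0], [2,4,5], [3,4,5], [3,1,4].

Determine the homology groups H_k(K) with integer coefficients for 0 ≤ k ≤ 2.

Order the vertices as 0 < 1 < 2 < 3 < 4 < 5. Listing each simplex with vertices in this order, K has dimension 2 with simplices:

  0-simplices (6): [0], [1], [2], [3], [4], [5]
  1-simplices (12): [0,1], [0,2], [0,3], [0,5], [1,2], [1,3], [1,4], [2,4], [2,5], [3,4], [3,5], [4,5]
  2-simplices (8): [0,1,2], [0,1,3], [0,2,5], [0,3,5], [1,2,4], [1,3,4], [2,4,5], [3,4,5]

so the chain groups are C_0 ≅ Z^6, C_1 ≅ Z^12, C_2 ≅ Z^8.

Boundary ∂_1: C_1 → C_0 maps an edge to its endpoints' difference, ∂[p,q] = q − p. For instance
  ∂[3,5] = [5] − [3].
As a 6×12 matrix over Z this has rank 5, with invariant factors (1,1,1,1,1).

Boundary ∂_2: C_2 → C_1 maps a triangle to the signed sum of its edges. For instance
  ∂[0,1,2] = [1,2] − [0,2] + [0,1],
  ∂[2,4,5] = [4,5] − [2,5] + [2,4].
As a 12×8 matrix over Z this has rank 7, with invariant factors (1,1,1,1,1,1,1).

Now H_k = ker ∂_k / im ∂_{k+1}, so:

  H_0: rank C_0 − rank ∂_1 = 6 − 5 = 1, and the invariant factors of ∂_1 are all 1, so H_0 = Z.
  H_1: rank ker ∂_1 − rank ∂_2 = (12 − 5) − 7 = 0, and the invariant factors of ∂_2 are all 1, so H_1 = 0.
  H_2: rank ker ∂_2 − rank ∂_3 = (8 − 7) − 0 = 1, and there is no ∂_3, so H_2 = Z.

(K is a triangulation of the 2-sphere S^2.)

H_0 ≅ Z,  H_1 = 0,  H_2 ≅ Z.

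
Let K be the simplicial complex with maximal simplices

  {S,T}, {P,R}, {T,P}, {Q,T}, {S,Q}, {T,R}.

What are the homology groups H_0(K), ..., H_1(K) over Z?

H_0 = Z,  H_1 = Z^2.

Order the vertices as P < Q < R < S < T. Listing each simplex with vertices in this order, K has dimension 1 with simplices:

  0-simplices (5): P, Q, R, S, T
  1-simplices (6): PR, PT, QS, QT, RT, ST

Hence C_0 ≅ Z^5, C_1 ≅ Z^6.

∂_1: C_1 → C_0 is given by ∂[p,q] = [q] − [p].
The resulting 5×6 matrix has rank 4, and its Smith normal form has invariant factors (1,1,1,1).

Reading off H_k = ker ∂_k / im ∂_{k+1}:

  H_0: rank C_0 − rank ∂_1 = 5 − 4 = 1, and the invariant factors of ∂_1 are all 1, so H_0 = Z.
  H_1: rank ker ∂_1 − rank ∂_2 = (6 − 4) − 0 = 2, and there is no ∂_2, so H_1 = Z^2.

(K is a triangulation of a wedge of 2 circles.)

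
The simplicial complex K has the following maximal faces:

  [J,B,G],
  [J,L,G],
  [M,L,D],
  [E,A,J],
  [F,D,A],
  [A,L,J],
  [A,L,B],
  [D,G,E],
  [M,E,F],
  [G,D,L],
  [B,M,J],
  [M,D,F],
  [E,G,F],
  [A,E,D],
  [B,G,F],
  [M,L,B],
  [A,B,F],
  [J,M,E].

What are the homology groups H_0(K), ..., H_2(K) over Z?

H_0 = Z,  H_1 = Z ⊕ Z/2,  H_2 = 0.

Order the vertices as A < B < D < E < F < G < J < L < M. Listing each simplex with vertices in this order, K has dimension 2 with simplices:

  0-simplices (9): A, B, D, E, F, G, J, L, M
  1-simplices (27): AB, AD, AE, AF, AJ, AL, BF, BG, BJ, BL, BM, DE, DF, DG, DL, DM, EF, EG, EJ, EM, FG, FM, GJ, GL, JL, JM, LM
  2-simplices (18): ABF, ABL, ADE, ADF, AEJ, AJL, BFG, BGJ, BJM, BLM, DEG, DFM, DGL, DLM, EFG, EFM, EJM, GJL

Hence C_0 ≅ Z^9, C_1 ≅ Z^27, C_2 ≅ Z^18.

Boundary ∂_1: C_1 → C_0 maps an edge to its endpoints' difference, ∂[p,q] = q − p. For instance
  ∂BJ = J − B.
The resulting 9×27 matrix has rank 8, and its Smith normal form has invariant factors (1,1,1,1,1,1,1,1).

The boundary map ∂_2: C_2 → C_1 acts by ∂[p,q,r] = [q,r] − [p,r] + [p,q]. For instance
  ∂DEG = EG − DG + DE,
  ∂DLM = LM − DM + DL.
As a 27×18 matrix over Z this has rank 18, with invariant factors (1,1,1,1,1,1,1,1,1,1,1,1,1,1,1,1,1,2).

From H_k ≅ ker(∂_k) / im(∂_{k+1}) we obtain:

  H_0: rank C_0 − rank ∂_1 = 9 − 8 = 1, and the invariant factors of ∂_1 are all 1, so H_0 ≅ Z.
  H_1: rank ker ∂_1 − rank ∂_2 = (27 − 8) − 18 = 1, and ∂_2 has invariant factor 2 > 1, so H_1 ≅ Z ⊕ Z/2.
  H_2: rank ker ∂_2 − rank ∂_3 = (18 − 18) − 0 = 0, and there is no ∂_3, so H_2 ≅ 0.

As a check, the Euler characteristic is 9 − 27 + 18 = 0, which agrees with 1 − 1 + 0 = 0.
(K is a triangulation of the Klein bottle.)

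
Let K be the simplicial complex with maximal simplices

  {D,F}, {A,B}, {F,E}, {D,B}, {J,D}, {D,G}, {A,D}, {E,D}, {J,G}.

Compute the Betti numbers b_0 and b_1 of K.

K has 7 vertices, 9 edges.
rank ∂_0 = 0, rank ∂_1 = 6 ⇒ b_0 = 7 − 0 − 6 = 1; all invariant factors of ∂_1 are 1 so no torsion. So H_0 ≅ Z.
rank ∂_1 = 6, rank ∂_2 = 0 ⇒ b_1 = 9 − 6 − 0 = 3. So H_1 ≅ Z^3.

b_0 = 1, b_1 = 3.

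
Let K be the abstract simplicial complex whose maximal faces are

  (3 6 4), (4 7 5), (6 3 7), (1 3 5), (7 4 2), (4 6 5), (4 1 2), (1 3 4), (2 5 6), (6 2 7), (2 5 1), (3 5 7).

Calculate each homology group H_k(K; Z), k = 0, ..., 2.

H_0 = Z,  H_1 = Z_2,  H_2 = 0.

Take the total order 1 < 2 < 3 < 4 < 5 < 6 < 7 on the vertex set. Then K (dimension 2) consists of the simplices:

  0-simplices (7): [1], [2], [3], [4], [5], [6], [7]
  1-simplices (18): [1,2], [1,3], [1,4], [1,5], [2,4], [2,5], [2,6], [2,7], [3,4], [3,5], [3,6], [3,7], [4,5], [4,6], [4,7], [5,6], [5,7], [6,7]
  2-simplices (12): [1,2,4], [1,2,5], [1,3,4], [1,3,5], [2,4,7], [2,5,6], [2,6,7], [3,4,6], [3,5,7], [3,6,7], [4,5,6], [4,5,7]

giving chain groups C_0 ≅ Z^7, C_1 ≅ Z^18, C_2 ≅ Z^12.

The boundary map ∂_1: C_1 → C_0 maps an edge to its endpoints' difference, ∂[p,q] = q − p.
The resulting 7×18 matrix has rank 6, and its Smith normal form has invariant factors (1,1,1,1,1,1).

Boundary ∂_2: C_2 → C_1 maps a triangle to the signed sum of its edges. For instance
  ∂[1,2,5] = [2,5] − [1,5] + [1,2],
  ∂[2,6,7] = [6,7] − [2,7] + [2,6].
As a 18×12 matrix over Z this has rank 12, with invariant factors (1,1,1,1,1,1,1,1,1,1,1,2).

From H_k ≅ ker(∂_k) / im(∂_{k+1}) we obtain:

  H_0: rank C_0 − rank ∂_1 = 7 − 6 = 1, and the invariant factors of ∂_1 are all 1, so H_0 = Z.
  H_1: rank ker ∂_1 − rank ∂_2 = (18 − 6) − 12 = 0, and ∂_2 has invariant factor 2 > 1, so H_1 = Z_2.
  H_2: rank ker ∂_2 − rank ∂_3 = (12 − 12) − 0 = 0, and there is no ∂_3, so H_2 = 0.

As a check, the Euler characteristic is 7 − 18 + 12 = 1, which agrees with 1 − 0 + 0 = 1.
(K is a triangulation of the real projective plane RP^2.)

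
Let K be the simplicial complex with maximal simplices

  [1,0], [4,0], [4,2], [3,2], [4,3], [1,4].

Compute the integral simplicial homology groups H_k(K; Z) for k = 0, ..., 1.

Order the vertices as 0 < 1 < 2 < 3 < 4. Listing each simplex with vertices in this order, K has dimension 1 with simplices:

  0-simplices (5): [0], [1], [2], [3], [4]
  1-simplices (6): [0,1], [0,4], [1,4], [2,3], [2,4], [3,4]

so the chain groups are C_0 ≅ Z^5, C_1 ≅ Z^6.

∂_1: C_1 → C_0 is given by ∂[p,q] = [q] − [p]. For instance
  ∂[2,3] = [3] − [2].
The 5×6 boundary matrix has rank 4 and Smith normal form diag(1,1,1,1).

Now H_k = ker ∂_k / im ∂_{k+1}, so:

  H_0: rank C_0 − rank ∂_1 = 5 − 4 = 1, and the invariant factors of ∂_1 are all 1, so H_0 = Z.
  H_1: rank ker ∂_1 − rank ∂_2 = (6 − 4) − 0 = 2, and there is no ∂_2, so H_1 = Z^2.

H_0 = Z,  H_1 = Z^2.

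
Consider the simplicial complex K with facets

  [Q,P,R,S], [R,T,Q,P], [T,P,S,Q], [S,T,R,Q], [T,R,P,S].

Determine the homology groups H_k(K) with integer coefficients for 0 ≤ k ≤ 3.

H_0 ≅ Z,  H_1 = 0,  H_2 = 0,  H_3 ≅ Z.

Order the vertices as P < Q < R < S < T. Listing each simplex with vertices in this order, K has dimension 3 with simplices:

  0-simplices (5): P, Q, R, S, T
  1-simplices (10): PQ, PR, PS, PT, QR, QS, QT, RS, RT, ST
  2-simplices (10): PQR, PQS, PQT, PRS, PRT, PST, QRS, QRT, QST, RST
  3-simplices (5): PQRS, PQRT, PQST, PRST, QRST

Hence C_0 ≅ Z^5, C_1 ≅ Z^10, C_2 ≅ Z^10, C_3 ≅ Z^5.

The boundary map ∂_1: C_1 → C_0 is given by ∂[p,q] = [q] − [p].
As a 5×10 matrix over Z this has rank 4, with invariant factors (1,1,1,1).

The boundary map ∂_2: C_2 → C_1 acts by ∂[p,q,r] = [q,r] − [p,r] + [p,q]. For instance
  ∂PQR = QR − PR + PQ,
  ∂QRT = RT − QT + QR.
As a 10×10 matrix over Z this has rank 6, with invariant factors (1,1,1,1,1,1).

Boundary ∂_3: C_3 → C_2 sends each 3-simplex σ to the alternating sum Σ_i (−1)^i (σ with its i-th vertex removed). For instance
  ∂QRST = RST − QST + QRT − QRS,
  ∂PQST = QST − PST + PQT − PQS.
This gives a 10×5 integer matrix of rank 4; reducing to Smith normal form yields diagonal entries (1,1,1,1).

Computing H_k = (kernel of ∂_k) / (image of ∂_{k+1}):

  H_0: rank C_0 − rank ∂_1 = 5 − 4 = 1, and the invariant factors of ∂_1 are all 1, so H_0 = Z.
  H_1: rank ker ∂_1 − rank ∂_2 = (10 − 4) − 6 = 0, and the invariant factors of ∂_2 are all 1, so H_1 = 0.
  H_2: rank ker ∂_2 − rank ∂_3 = (10 − 6) − 4 = 0, and the invariant factors of ∂_3 are all 1, so H_2 = 0.
  H_3: rank ker ∂_3 − rank ∂_4 = (5 − 4) − 0 = 1, and there is no ∂_4, so H_3 = Z.

As a check, the Euler characteristic is 5 − 10 + 10 − 5 = 0, which agrees with 1 − 0 + 0 − 1 = 0.
(K is a triangulation of the 3-sphere S^3.)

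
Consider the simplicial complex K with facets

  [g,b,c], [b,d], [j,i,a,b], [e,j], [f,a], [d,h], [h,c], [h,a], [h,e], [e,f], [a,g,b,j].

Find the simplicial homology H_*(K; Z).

H_0 ≅ Z,  H_1 ≅ Z^4,  H_2 = 0,  H_3 = 0.

We work with the vertex ordering a < b < c < d < e < f < g < h < i < j. The simplices of K, each written with vertices in increasing order, are:

  0-simplices (10): a, b, c, d, e, f, g, h, i, j
  1-simplices (19): ab, af, ag, ah, ai, aj, bc, bd, bg, bi, bj, cg, ch, dh, ef, eh, ej, gj, ij
  2-simplices (8): abg, abi, abj, agj, aij, bcg, bgj, bij
  3-simplices (2): abgj, abij

so the chain groups are C_0 ≅ Z^10, C_1 ≅ Z^19, C_2 ≅ Z^8, C_3 ≅ Z^2.

∂_1: C_1 → C_0 sends each edge [p,q] (with p < q) to q − p. For instance
  ∂bg = g − b.
As a 10×19 matrix over Z this has rank 9, with invariant factors (1,1,1,1,1,1,1,1,1).

Boundary ∂_2: C_2 → C_1 maps a triangle to the signed sum of its edges. For instance
  ∂abg = bg − ag + ab,
  ∂agj = gj − aj + ag.
The 19×8 boundary matrix has rank 6 and Smith normal form diag(1,1,1,1,1,1).

Boundary ∂_3: C_3 → C_2 sends each 3-simplex σ to the alternating sum Σ_i (−1)^i (σ with its i-th vertex removed). For instance
  ∂abgj = bgj − agj + abj − abg,
  ∂abij = bij − aij + abj − abi.
As a 8×2 matrix over Z this has rank 2, with invariant factors (1,1).

Computing H_k = (kernel of ∂_k) / (image of ∂_{k+1}):

  H_0: rank C_0 − rank ∂_1 = 10 − 9 = 1, and the invariant factors of ∂_1 are all 1, so H_0 = Z.
  H_1: rank ker ∂_1 − rank ∂_2 = (19 − 9) − 6 = 4, and the invariant factors of ∂_2 are all 1, so H_1 = Z^4.
  H_2: rank ker ∂_2 − rank ∂_3 = (8 − 6) − 2 = 0, and the invariant factors of ∂_3 are all 1, so H_2 = 0.
  H_3: rank ker ∂_3 − rank ∂_4 = (2 − 2) − 0 = 0, and there is no ∂_4, so H_3 = 0.

As a check, the Euler characteristic is 10 − 19 + 8 − 2 = -3, which agrees with 1 − 4 + 0 − 0 = -3.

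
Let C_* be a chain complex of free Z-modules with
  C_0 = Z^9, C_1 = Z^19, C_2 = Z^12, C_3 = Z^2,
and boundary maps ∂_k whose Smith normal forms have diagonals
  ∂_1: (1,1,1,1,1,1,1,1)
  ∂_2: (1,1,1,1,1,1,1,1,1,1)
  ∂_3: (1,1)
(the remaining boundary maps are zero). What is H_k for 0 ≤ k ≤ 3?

H_0 ≅ Z,  H_1 ≅ Z,  H_2 = 0,  H_3 = 0.

H_0: b_0 = 9 − 0 − 8 = 1; torsion from ∂_1 factors > 1: none. So H_0 ≅ Z.
H_1: b_1 = 19 − 8 − 10 = 1; torsion from ∂_2 factors > 1: none. So H_1 ≅ Z.
H_2: b_2 = 12 − 10 − 2 = 0; torsion from ∂_3 factors > 1: none. So H_2 ≅ 0.
H_3: b_3 = 2 − 2 − 0 = 0; torsion from ∂_4 factors > 1: none. So H_3 ≅ 0.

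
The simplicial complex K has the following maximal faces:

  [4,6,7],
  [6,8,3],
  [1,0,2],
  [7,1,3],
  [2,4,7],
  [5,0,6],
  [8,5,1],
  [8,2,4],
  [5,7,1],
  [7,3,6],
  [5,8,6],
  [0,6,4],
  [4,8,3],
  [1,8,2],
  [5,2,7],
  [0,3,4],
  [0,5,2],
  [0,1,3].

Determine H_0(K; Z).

H_0 = Z.

K has 9 vertices, 27 edges, 18 triangles.
rank ∂_0 = 0, rank ∂_1 = 8 ⇒ b_0 = 9 − 0 − 8 = 1; all invariant factors of ∂_1 are 1 so no torsion. So H_0 ≅ Z.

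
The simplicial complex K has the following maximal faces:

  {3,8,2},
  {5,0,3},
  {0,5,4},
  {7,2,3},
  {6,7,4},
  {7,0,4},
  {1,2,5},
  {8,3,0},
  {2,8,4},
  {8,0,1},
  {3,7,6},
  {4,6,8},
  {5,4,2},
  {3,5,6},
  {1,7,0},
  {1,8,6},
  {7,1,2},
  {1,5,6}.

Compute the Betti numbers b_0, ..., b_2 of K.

K has 9 vertices, 27 edges, 18 triangles.
rank ∂_0 = 0, rank ∂_1 = 8 ⇒ b_0 = 9 − 0 − 8 = 1; all invariant factors of ∂_1 are 1 so no torsion. So H_0 ≅ Z.
rank ∂_1 = 8, rank ∂_2 = 17 ⇒ b_1 = 27 − 8 − 17 = 2; all invariant factors of ∂_2 are 1 so no torsion. So H_1 ≅ Z^2.
rank ∂_2 = 17, rank ∂_3 = 0 ⇒ b_2 = 18 − 17 − 0 = 1. So H_2 ≅ Z.

b_0 = 1, b_1 = 2, b_2 = 1.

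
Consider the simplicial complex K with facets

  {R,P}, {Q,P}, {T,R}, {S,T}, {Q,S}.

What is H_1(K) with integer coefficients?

Order the vertices as P < Q < R < S < T. Listing each simplex with vertices in this order, K has dimension 1 with simplices:

  0-simplices (5): P, Q, R, S, T
  1-simplices (5): PQ, PR, QS, RT, ST

so the chain groups are C_0 ≅ Z^5, C_1 ≅ Z^5.

∂_1: C_1 → C_0 maps an edge to its endpoints' difference, ∂[p,q] = q − p. For instance
  ∂RT = T − R.
The resulting 5×5 matrix has rank 4, and its Smith normal form has invariant factors (1,1,1,1).

From H_k ≅ ker(∂_k) / im(∂_{k+1}) we obtain:

  H_1: rank ker ∂_1 − rank ∂_2 = (5 − 4) − 0 = 1, and there is no ∂_2, so H_1 = Z.

H_1 = Z.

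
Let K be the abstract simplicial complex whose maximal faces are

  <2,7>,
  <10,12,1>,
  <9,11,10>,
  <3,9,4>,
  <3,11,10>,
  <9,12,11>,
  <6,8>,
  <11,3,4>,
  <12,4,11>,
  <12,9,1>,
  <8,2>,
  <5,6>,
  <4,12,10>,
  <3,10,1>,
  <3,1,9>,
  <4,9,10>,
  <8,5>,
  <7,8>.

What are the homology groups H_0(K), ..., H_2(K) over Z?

Take the total order 1 < 2 < 3 < 4 < 5 < 6 < 7 < 8 < 9 < 10 < 11 < 12 on the vertex set. Then K (dimension 2) consists of the simplices:

  0-simplices (12): [1], [2], [3], [4], [5], [6], [7], [8], [9], [10], [11], [12]
  1-simplices (24): (24 of them)
  2-simplices (12): [1,3,9], [1,3,10], [1,9,12], [1,10,12], [3,4,9], [3,4,11], [3,10,11], [4,9,10], [4,10,12], [4,11,12], [9,10,11], [9,11,12]

giving chain groups C_0 ≅ Z^12, C_1 ≅ Z^24, C_2 ≅ Z^12.

Boundary ∂_1: C_1 → C_0 is given by ∂[p,q] = [q] − [p].
This gives a 12×24 integer matrix of rank 10; reducing to Smith normal form yields diagonal entries (1,1,1,1,1,1,1,1,1,1).

The boundary map ∂_2: C_2 → C_1 acts by ∂[p,q,r] = [q,r] − [p,r] + [p,q]. For instance
  ∂[1,10,12] = [10,12] − [1,12] + [1,10],
  ∂[4,9,10] = [9,10] − [4,10] + [4,9].
The 24×12 boundary matrix has rank 12 and Smith normal form diag(1,1,1,1,1,1,1,1,1,1,1,2).

Computing H_k = (kernel of ∂_k) / (image of ∂_{k+1}):

  H_0: rank C_0 − rank ∂_1 = 12 − 10 = 2, and the invariant factors of ∂_1 are all 1, so H_0 = Z^2.
  H_1: rank ker ∂_1 − rank ∂_2 = (24 − 10) − 12 = 2, and ∂_2 has invariant factor 2 > 1, so H_1 = Z^2 ⊕ Z/2Z.
  H_2: rank ker ∂_2 − rank ∂_3 = (12 − 12) − 0 = 0, and there is no ∂_3, so H_2 = 0.

(K is a triangulation of the disjoint union of the real projective plane RP^2 and a wedge of 2 circles.)

H_0 = Z^2,  H_1 = Z^2 ⊕ Z/2Z,  H_2 = 0.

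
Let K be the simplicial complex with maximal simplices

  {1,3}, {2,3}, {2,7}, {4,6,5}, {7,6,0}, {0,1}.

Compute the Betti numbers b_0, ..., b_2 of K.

Fix the vertex order 0 < 1 < 2 < 3 < 4 < 5 < 6 < 7 and write every simplex with vertices in increasing order. Then dim K = 2 and the simplices of K are:

  0-simplices (8): [0], [1], [2], [3], [4], [5], [6], [7]
  1-simplices (10): [0,1], [0,6], [0,7], [1,3], [2,3], [2,7], [4,5], [4,6], [5,6], [6,7]
  2-simplices (2): [0,6,7], [4,5,6]

so the chain groups are C_0 ≅ Z^8, C_1 ≅ Z^10, C_2 ≅ Z^2.

∂_1: C_1 → C_0 sends each edge [p,q] (with p < q) to q − p.
As a 8×10 matrix over Z this has rank 7, with invariant factors (1,1,1,1,1,1,1).

∂_2: C_2 → C_1 maps a triangle to the signed sum of its edges. For instance
  ∂[0,6,7] = [6,7] − [0,7] + [0,6],
  ∂[4,5,6] = [5,6] − [4,6] + [4,5].
As a 10×2 matrix over Z this has rank 2, with invariant factors (1,1).

From H_k ≅ ker(∂_k) / im(∂_{k+1}) we obtain:

  H_0: rank C_0 − rank ∂_1 = 8 − 7 = 1, and the invariant factors of ∂_1 are all 1, so H_0 = Z.
  H_1: rank ker ∂_1 − rank ∂_2 = (10 − 7) − 2 = 1, and the invariant factors of ∂_2 are all 1, so H_1 = Z.
  H_2: rank ker ∂_2 − rank ∂_3 = (2 − 2) − 0 = 0, and there is no ∂_3, so H_2 = 0.

Hence the Betti numbers are b_0 = 1, b_1 = 1, b_2 = 0.

b_0 = 1, b_1 = 1, b_2 = 0.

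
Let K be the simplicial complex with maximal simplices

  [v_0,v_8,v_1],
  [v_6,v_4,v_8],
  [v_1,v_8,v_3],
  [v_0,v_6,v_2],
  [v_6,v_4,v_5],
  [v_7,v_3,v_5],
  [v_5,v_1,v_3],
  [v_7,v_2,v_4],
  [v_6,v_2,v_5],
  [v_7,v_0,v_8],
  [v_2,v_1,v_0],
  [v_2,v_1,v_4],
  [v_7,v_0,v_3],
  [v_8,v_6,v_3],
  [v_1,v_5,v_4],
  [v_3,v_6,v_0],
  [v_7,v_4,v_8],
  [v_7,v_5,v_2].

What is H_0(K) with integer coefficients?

H_0 ≅ Z.

We work with the vertex ordering v_0 < v_1 < v_2 < v_3 < v_4 < v_5 < v_6 < v_7 < v_8. The simplices of K, each written with vertices in increasing order, are:

  0-simplices (9): [v_0], [v_1], [v_2], [v_3], [v_4], [v_5], [v_6], [v_7], [v_8]
  1-simplices (27): (27 of them)
  2-simplices (18): (18 of them)

giving chain groups C_0 ≅ Z^9, C_1 ≅ Z^27, C_2 ≅ Z^18.

Boundary ∂_1: C_1 → C_0 sends each edge [p,q] (with p < q) to q − p. For instance
  ∂[v_1,v_8] = [v_8] − [v_1].
The 9×27 boundary matrix has rank 8 and Smith normal form diag(1,1,1,1,1,1,1,1).

Boundary ∂_2: C_2 → C_1 acts by ∂[p,q,r] = [q,r] − [p,r] + [p,q]. For instance
  ∂[v_2,v_5,v_6] = [v_5,v_6] − [v_2,v_6] + [v_2,v_5],
  ∂[v_3,v_5,v_7] = [v_5,v_7] − [v_3,v_7] + [v_3,v_5].
The 27×18 boundary matrix has rank 18 and Smith normal form diag(1,1,1,1,1,1,1,1,1,1,1,1,1,1,1,1,1,2).

Reading off H_k = ker ∂_k / im ∂_{k+1}:

  H_0: rank C_0 − rank ∂_1 = 9 − 8 = 1, and the invariant factors of ∂_1 are all 1, so H_0 ≅ Z.

(K is a triangulation of the Klein bottle.)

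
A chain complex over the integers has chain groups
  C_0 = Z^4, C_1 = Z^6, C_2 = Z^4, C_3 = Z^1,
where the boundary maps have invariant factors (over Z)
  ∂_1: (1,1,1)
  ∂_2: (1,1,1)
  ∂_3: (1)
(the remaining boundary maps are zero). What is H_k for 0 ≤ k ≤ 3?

H_0: b_0 = 4 − 0 − 3 = 1; torsion from ∂_1 factors > 1: none. So H_0 = Z.
H_1: b_1 = 6 − 3 − 3 = 0; torsion from ∂_2 factors > 1: none. So H_1 = 0.
H_2: b_2 = 4 − 3 − 1 = 0; torsion from ∂_3 factors > 1: none. So H_2 = 0.
H_3: b_3 = 1 − 1 − 0 = 0; torsion from ∂_4 factors > 1: none. So H_3 = 0.

H_0 = Z,  H_1 = 0,  H_2 = 0,  H_3 = 0.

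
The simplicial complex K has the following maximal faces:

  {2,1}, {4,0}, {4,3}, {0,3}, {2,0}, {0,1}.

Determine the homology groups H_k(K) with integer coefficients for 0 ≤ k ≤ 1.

We work with the vertex ordering 0 < 1 < 2 < 3 < 4. The simplices of K, each written with vertices in increasing order, are:

  0-simplices (5): [0], [1], [2], [3], [4]
  1-simplices (6): [0,1], [0,2], [0,3], [0,4], [1,2], [3,4]

Hence C_0 ≅ Z^5, C_1 ≅ Z^6.

The boundary map ∂_1: C_1 → C_0 maps an edge to its endpoints' difference, ∂[p,q] = q − p.
This gives a 5×6 integer matrix of rank 4; reducing to Smith normal form yields diagonal entries (1,1,1,1).

Now H_k = ker ∂_k / im ∂_{k+1}, so:

  H_0: rank C_0 − rank ∂_1 = 5 − 4 = 1, and the invariant factors of ∂_1 are all 1, so H_0 ≅ Z.
  H_1: rank ker ∂_1 − rank ∂_2 = (6 − 4) − 0 = 2, and there is no ∂_2, so H_1 ≅ Z^2.

H_0 = Z,  H_1 = Z^2.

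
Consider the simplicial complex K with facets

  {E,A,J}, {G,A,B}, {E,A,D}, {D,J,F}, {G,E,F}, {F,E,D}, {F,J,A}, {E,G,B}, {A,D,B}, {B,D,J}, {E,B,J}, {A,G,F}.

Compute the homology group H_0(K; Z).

Take the total order A < B < D < E < F < G < J on the vertex set. Then K (dimension 2) consists of the simplices:

  0-simplices (7): A, B, D, E, F, G, J
  1-simplices (18): AB, AD, AE, AF, AG, AJ, BD, BE, BG, BJ, DE, DF, DJ, EF, EG, EJ, FG, FJ
  2-simplices (12): ABD, ABG, ADE, AEJ, AFG, AFJ, BDJ, BEG, BEJ, DEF, DFJ, EFG

Hence C_0 ≅ Z^7, C_1 ≅ Z^18, C_2 ≅ Z^12.

The boundary map ∂_1: C_1 → C_0 is given by ∂[p,q] = [q] − [p].
The resulting 7×18 matrix has rank 6, and its Smith normal form has invariant factors (1,1,1,1,1,1).

Boundary ∂_2: C_2 → C_1 sends each 2-simplex [p,q,r] to [q,r] − [p,r] + [p,q]. For instance
  ∂ABG = BG − AG + AB,
  ∂BEJ = EJ − BJ + BE.
The 18×12 boundary matrix has rank 12 and Smith normal form diag(1,1,1,1,1,1,1,1,1,1,1,2).

Computing H_k = (kernel of ∂_k) / (image of ∂_{k+1}):

  H_0: rank C_0 − rank ∂_1 = 7 − 6 = 1, and the invariant factors of ∂_1 are all 1, so H_0 ≅ Z.

H_0 = Z.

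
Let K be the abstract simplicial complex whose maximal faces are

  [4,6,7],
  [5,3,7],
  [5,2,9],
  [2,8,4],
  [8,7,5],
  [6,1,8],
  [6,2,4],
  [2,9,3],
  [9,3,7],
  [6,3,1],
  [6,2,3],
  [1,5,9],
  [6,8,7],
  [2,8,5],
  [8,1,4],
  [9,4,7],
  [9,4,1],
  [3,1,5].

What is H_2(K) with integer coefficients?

H_2 = 0.

We work with the vertex ordering 1 < 2 < 3 < 4 < 5 < 6 < 7 < 8 < 9. The simplices of K, each written with vertices in increasing order, are:

  0-simplices (9): [1], [2], [3], [4], [5], [6], [7], [8], [9]
  1-simplices (27): (27 of them)
  2-simplices (18): [1,3,5], [1,3,6], [1,4,8], [1,4,9], [1,5,9], [1,6,8], [2,3,6], [2,3,9], [2,4,6], [2,4,8], [2,5,8], [2,5,9], [3,5,7], [3,7,9], [4,6,7], [4,7,9], [5,7,8], [6,7,8]

giving chain groups C_0 ≅ Z^9, C_1 ≅ Z^27, C_2 ≅ Z^18.

Boundary ∂_1: C_1 → C_0 sends each edge [p,q] (with p < q) to q − p.
The 9×27 boundary matrix has rank 8 and Smith normal form diag(1,1,1,1,1,1,1,1).

The boundary map ∂_2: C_2 → C_1 acts by ∂[p,q,r] = [q,r] − [p,r] + [p,q]. For instance
  ∂[2,5,8] = [5,8] − [2,8] + [2,5],
  ∂[1,4,8] = [4,8] − [1,8] + [1,4].
As a 27×18 matrix over Z this has rank 18, with invariant factors (1,1,1,1,1,1,1,1,1,1,1,1,1,1,1,1,1,2).

From H_k ≅ ker(∂_k) / im(∂_{k+1}) we obtain:

  H_2: rank ker ∂_2 − rank ∂_3 = (18 − 18) − 0 = 0, and there is no ∂_3, so H_2 ≅ 0.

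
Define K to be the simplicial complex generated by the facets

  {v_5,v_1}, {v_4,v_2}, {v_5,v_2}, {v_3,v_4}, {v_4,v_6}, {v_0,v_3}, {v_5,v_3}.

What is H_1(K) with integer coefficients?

H_1 = Z.

Take the total order v_0 < v_1 < v_2 < v_3 < v_4 < v_5 < v_6 on the vertex set. Then K (dimension 1) consists of the simplices:

  0-simplices (7): [v_0], [v_1], [v_2], [v_3], [v_4], [v_5], [v_6]
  1-simplices (7): [v_0,v_3], [v_1,v_5], [v_2,v_4], [v_2,v_5], [v_3,v_4], [v_3,v_5], [v_4,v_6]

giving chain groups C_0 ≅ Z^7, C_1 ≅ Z^7.

∂_1: C_1 → C_0 sends each edge [p,q] (with p < q) to q − p.
The 7×7 boundary matrix has rank 6 and Smith normal form diag(1,1,1,1,1,1).

Reading off H_k = ker ∂_k / im ∂_{k+1}:

  H_1: rank ker ∂_1 − rank ∂_2 = (7 − 6) − 0 = 1, and there is no ∂_2, so H_1 = Z.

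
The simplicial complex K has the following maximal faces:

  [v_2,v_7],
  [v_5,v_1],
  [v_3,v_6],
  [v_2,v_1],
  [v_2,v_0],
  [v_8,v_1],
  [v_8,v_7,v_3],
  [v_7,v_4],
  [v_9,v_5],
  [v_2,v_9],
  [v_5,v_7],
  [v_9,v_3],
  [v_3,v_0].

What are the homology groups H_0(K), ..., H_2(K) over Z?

H_0 ≅ Z,  H_1 ≅ Z^5,  H_2 = 0.

We work with the vertex ordering v_0 < v_1 < v_2 < v_3 < v_4 < v_5 < v_6 < v_7 < v_8 < v_9. The simplices of K, each written with vertices in increasing order, are:

  0-simplices (10): [v_0], [v_1], [v_2], [v_3], [v_4], [v_5], [v_6], [v_7], [v_8], [v_9]
  1-simplices (15): (15 of them)
  2-simplices (1): [v_3,v_7,v_8]

Hence C_0 ≅ Z^10, C_1 ≅ Z^15, C_2 ≅ Z^1.

∂_1: C_1 → C_0 sends each edge [p,q] (with p < q) to q − p. For instance
  ∂[v_0,v_3] = [v_3] − [v_0].
The 10×15 boundary matrix has rank 9 and Smith normal form diag(1,1,1,1,1,1,1,1,1).

Boundary ∂_2: C_2 → C_1 maps a triangle to the signed sum of its edges. For instance
  ∂[v_3,v_7,v_8] = [v_7,v_8] − [v_3,v_8] + [v_3,v_7].
The 15×1 boundary matrix has rank 1 and Smith normal form diag(1).

Now H_k = ker ∂_k / im ∂_{k+1}, so:

  H_0: rank C_0 − rank ∂_1 = 10 − 9 = 1, and the invariant factors of ∂_1 are all 1, so H_0 ≅ Z.
  H_1: rank ker ∂_1 − rank ∂_2 = (15 − 9) − 1 = 5, and the invariant factors of ∂_2 are all 1, so H_1 ≅ Z^5.
  H_2: rank ker ∂_2 − rank ∂_3 = (1 − 1) − 0 = 0, and there is no ∂_3, so H_2 ≅ 0.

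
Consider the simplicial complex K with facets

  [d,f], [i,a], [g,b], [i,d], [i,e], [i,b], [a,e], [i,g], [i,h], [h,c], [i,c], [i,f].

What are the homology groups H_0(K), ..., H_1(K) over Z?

H_0 = Z,  H_1 = Z^4.

Take the total order a < b < c < d < e < f < g < h < i on the vertex set. Then K (dimension 1) consists of the simplices:

  0-simplices (9): a, b, c, d, e, f, g, h, i
  1-simplices (12): ae, ai, bg, bi, ch, ci, df, di, ei, fi, gi, hi

giving chain groups C_0 ≅ Z^9, C_1 ≅ Z^12.

∂_1: C_1 → C_0 maps an edge to its endpoints' difference, ∂[p,q] = q − p.
The resulting 9×12 matrix has rank 8, and its Smith normal form has invariant factors (1,1,1,1,1,1,1,1).

From H_k ≅ ker(∂_k) / im(∂_{k+1}) we obtain:

  H_0: rank C_0 − rank ∂_1 = 9 − 8 = 1, and the invariant factors of ∂_1 are all 1, so H_0 ≅ Z.
  H_1: rank ker ∂_1 − rank ∂_2 = (12 − 8) − 0 = 4, and there is no ∂_2, so H_1 ≅ Z^4.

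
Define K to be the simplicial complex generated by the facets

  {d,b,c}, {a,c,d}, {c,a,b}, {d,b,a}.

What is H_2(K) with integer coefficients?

Order the vertices as a < b < c < d. Listing each simplex with vertices in this order, K has dimension 2 with simplices:

  0-simplices (4): a, b, c, d
  1-simplices (6): ab, ac, ad, bc, bd, cd
  2-simplices (4): abc, abd, acd, bcd

so the chain groups are C_0 ≅ Z^4, C_1 ≅ Z^6, C_2 ≅ Z^4.

The boundary map ∂_1: C_1 → C_0 sends each edge [p,q] (with p < q) to q − p. For instance
  ∂ac = c − a.
This gives a 4×6 integer matrix of rank 3; reducing to Smith normal form yields diagonal entries (1,1,1).

Boundary ∂_2: C_2 → C_1 acts by ∂[p,q,r] = [q,r] − [p,r] + [p,q]. For instance
  ∂bcd = cd − bd + bc,
  ∂abd = bd − ad + ab.
This gives a 6×4 integer matrix of rank 3; reducing to Smith normal form yields diagonal entries (1,1,1).

Reading off H_k = ker ∂_k / im ∂_{k+1}:

  H_2: rank ker ∂_2 − rank ∂_3 = (4 − 3) − 0 = 1, and there is no ∂_3, so H_2 = Z.

H_2 = Z.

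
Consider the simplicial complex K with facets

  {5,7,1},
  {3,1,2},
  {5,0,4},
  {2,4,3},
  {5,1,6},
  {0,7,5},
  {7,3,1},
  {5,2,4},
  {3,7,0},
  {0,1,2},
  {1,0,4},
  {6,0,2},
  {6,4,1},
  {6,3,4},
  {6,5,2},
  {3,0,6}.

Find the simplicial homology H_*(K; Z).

K has 8 vertices, 24 edges, 16 triangles.
rank ∂_0 = 0, rank ∂_1 = 7 ⇒ b_0 = 8 − 0 − 7 = 1; all invariant factors of ∂_1 are 1 so no torsion. So H_0 ≅ Z.
rank ∂_1 = 7, rank ∂_2 = 15 ⇒ b_1 = 24 − 7 − 15 = 2; all invariant factors of ∂_2 are 1 so no torsion. So H_1 ≅ Z^2.
rank ∂_2 = 15, rank ∂_3 = 0 ⇒ b_2 = 16 − 15 − 0 = 1. So H_2 ≅ Z.

H_0 ≅ Z,  H_1 ≅ Z^2,  H_2 ≅ Z.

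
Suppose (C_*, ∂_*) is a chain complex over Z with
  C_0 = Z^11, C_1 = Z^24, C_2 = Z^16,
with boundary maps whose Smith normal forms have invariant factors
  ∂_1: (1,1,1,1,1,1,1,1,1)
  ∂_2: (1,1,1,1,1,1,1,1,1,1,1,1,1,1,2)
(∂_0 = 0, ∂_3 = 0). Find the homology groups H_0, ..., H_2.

H_0: b_0 = 11 − 0 − 9 = 2; torsion from ∂_1 factors > 1: none. So H_0 ≅ Z^2.
H_1: b_1 = 24 − 9 − 15 = 0; torsion from ∂_2 factors > 1: [2]. So H_1 ≅ Z/2.
H_2: b_2 = 16 − 15 − 0 = 1; torsion from ∂_3 factors > 1: none. So H_2 ≅ Z.

H_0 ≅ Z^2,  H_1 ≅ Z/2,  H_2 ≅ Z.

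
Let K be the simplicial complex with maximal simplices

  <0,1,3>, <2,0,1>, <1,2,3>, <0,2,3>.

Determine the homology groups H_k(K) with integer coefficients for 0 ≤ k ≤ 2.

H_0 ≅ Z,  H_1 = 0,  H_2 ≅ Z.

K has 4 vertices, 6 edges, 4 triangles.
rank ∂_0 = 0, rank ∂_1 = 3 ⇒ b_0 = 4 − 0 − 3 = 1; all invariant factors of ∂_1 are 1 so no torsion. So H_0 = Z.
rank ∂_1 = 3, rank ∂_2 = 3 ⇒ b_1 = 6 − 3 − 3 = 0; all invariant factors of ∂_2 are 1 so no torsion. So H_1 = 0.
rank ∂_2 = 3, rank ∂_3 = 0 ⇒ b_2 = 4 − 3 − 0 = 1. So H_2 = Z.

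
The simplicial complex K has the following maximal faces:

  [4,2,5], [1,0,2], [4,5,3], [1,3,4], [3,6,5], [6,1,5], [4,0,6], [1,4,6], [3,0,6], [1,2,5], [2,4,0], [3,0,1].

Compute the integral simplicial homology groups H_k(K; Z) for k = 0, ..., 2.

H_0 ≅ Z,  H_1 ≅ Z/2,  H_2 = 0.

We work with the vertex ordering 0 < 1 < 2 < 3 < 4 < 5 < 6. The simplices of K, each written with vertices in increasing order, are:

  0-simplices (7): [0], [1], [2], [3], [4], [5], [6]
  1-simplices (18): [0,1], [0,2], [0,3], [0,4], [0,6], [1,2], [1,3], [1,4], [1,5], [1,6], [2,4], [2,5], [3,4], [3,5], [3,6], [4,5], [4,6], [5,6]
  2-simplices (12): [0,1,2], [0,1,3], [0,2,4], [0,3,6], [0,4,6], [1,2,5], [1,3,4], [1,4,6], [1,5,6], [2,4,5], [3,4,5], [3,5,6]

Hence C_0 ≅ Z^7, C_1 ≅ Z^18, C_2 ≅ Z^12.

The boundary map ∂_1: C_1 → C_0 maps an edge to its endpoints' difference, ∂[p,q] = q − p.
As a 7×18 matrix over Z this has rank 6, with invariant factors (1,1,1,1,1,1).

Boundary ∂_2: C_2 → C_1 acts by ∂[p,q,r] = [q,r] − [p,r] + [p,q]. For instance
  ∂[0,4,6] = [4,6] − [0,6] + [0,4],
  ∂[0,1,2] = [1,2] − [0,2] + [0,1].
The 18×12 boundary matrix has rank 12 and Smith normal form diag(1,1,1,1,1,1,1,1,1,1,1,2).

Computing H_k = (kernel of ∂_k) / (image of ∂_{k+1}):

  H_0: rank C_0 − rank ∂_1 = 7 − 6 = 1, and the invariant factors of ∂_1 are all 1, so H_0 ≅ Z.
  H_1: rank ker ∂_1 − rank ∂_2 = (18 − 6) − 12 = 0, and ∂_2 has invariant factor 2 > 1, so H_1 ≅ Z/2.
  H_2: rank ker ∂_2 − rank ∂_3 = (12 − 12) − 0 = 0, and there is no ∂_3, so H_2 ≅ 0.

As a check, the Euler characteristic is 7 − 18 + 12 = 1, which agrees with 1 − 0 + 0 = 1.
(K is a triangulation of the real projective plane RP^2.)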